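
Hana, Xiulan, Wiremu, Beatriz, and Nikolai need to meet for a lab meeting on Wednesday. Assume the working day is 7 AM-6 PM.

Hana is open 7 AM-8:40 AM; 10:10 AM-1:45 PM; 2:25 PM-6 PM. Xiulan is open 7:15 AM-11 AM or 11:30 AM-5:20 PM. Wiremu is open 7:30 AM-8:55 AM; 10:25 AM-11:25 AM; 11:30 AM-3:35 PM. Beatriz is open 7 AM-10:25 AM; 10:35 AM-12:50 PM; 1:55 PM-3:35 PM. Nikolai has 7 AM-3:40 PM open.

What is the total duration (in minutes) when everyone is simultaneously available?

245

Hana ∩ Xiulan: 07:15-08:40, 10:10-11:00, 11:30-13:45, 14:25-17:20.
Hana ∩ Xiulan ∩ Wiremu: 07:30-08:40, 10:25-11:00, 11:30-13:45, 14:25-15:35.
Hana ∩ Xiulan ∩ Wiremu ∩ Beatriz: 07:30-08:40, 10:35-11:00, 11:30-12:50, 14:25-15:35.
Hana ∩ Xiulan ∩ Wiremu ∩ Beatriz ∩ Nikolai: 07:30-08:40, 10:35-11:00, 11:30-12:50, 14:25-15:35.
Those are the intersection windows.
Summing the common windows: 70 + 25 + 80 + 70 = 245 minutes.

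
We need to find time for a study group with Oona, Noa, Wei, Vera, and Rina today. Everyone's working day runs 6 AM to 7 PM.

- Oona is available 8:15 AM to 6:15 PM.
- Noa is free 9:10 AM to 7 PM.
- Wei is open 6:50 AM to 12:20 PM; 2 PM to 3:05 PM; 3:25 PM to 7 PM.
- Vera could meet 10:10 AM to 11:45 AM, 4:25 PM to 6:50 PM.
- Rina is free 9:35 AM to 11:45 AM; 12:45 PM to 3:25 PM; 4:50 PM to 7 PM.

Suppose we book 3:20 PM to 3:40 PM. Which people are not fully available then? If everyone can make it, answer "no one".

Oona: free for 15:20-15:40. Noa: free for 15:20-15:40. Wei: not fully free for 15:20-15:40. Vera: not fully free for 15:20-15:40. Rina: not fully free for 15:20-15:40.

Rina, Vera, Wei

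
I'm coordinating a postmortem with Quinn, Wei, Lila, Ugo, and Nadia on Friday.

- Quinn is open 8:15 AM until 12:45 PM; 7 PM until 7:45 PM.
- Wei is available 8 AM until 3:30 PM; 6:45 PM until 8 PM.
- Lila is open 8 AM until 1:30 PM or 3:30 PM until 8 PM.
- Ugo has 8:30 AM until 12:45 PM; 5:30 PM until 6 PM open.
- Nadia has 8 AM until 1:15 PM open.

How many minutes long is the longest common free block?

255

Quinn ∩ Wei: 08:15-12:45, 19:00-19:45.
Quinn ∩ Wei ∩ Lila: 08:15-12:45, 19:00-19:45.
Quinn ∩ Wei ∩ Lila ∩ Ugo: 08:30-12:45.
Quinn ∩ Wei ∩ Lila ∩ Ugo ∩ Nadia: 08:30-12:45.
So the common availability across everyone is 08:30-12:45.
The longest is 08:30-12:45 at 255 minutes.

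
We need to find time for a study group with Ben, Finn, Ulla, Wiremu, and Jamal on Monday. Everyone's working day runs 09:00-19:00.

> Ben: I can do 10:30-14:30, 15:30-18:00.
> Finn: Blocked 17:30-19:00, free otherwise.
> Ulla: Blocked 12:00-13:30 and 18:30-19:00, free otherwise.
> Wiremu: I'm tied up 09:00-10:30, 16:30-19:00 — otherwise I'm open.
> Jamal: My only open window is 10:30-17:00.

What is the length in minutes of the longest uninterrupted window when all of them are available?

90

Ben free: 10:30-14:30, 15:30-18:00.
Finn free: 09:00-17:30 (invert busy blocks within the working day).
Ulla free: 09:00-12:00, 13:30-18:30 (invert busy blocks within the working day).
Wiremu free: 10:30-16:30 (invert busy blocks within the working day).
Jamal free: 10:30-17:00.
Ben ∩ Finn: 10:30-14:30, 15:30-17:30.
Ben ∩ Finn ∩ Ulla: 10:30-12:00, 13:30-14:30, 15:30-17:30.
Ben ∩ Finn ∩ Ulla ∩ Wiremu: 10:30-12:00, 13:30-14:30, 15:30-16:30.
Ben ∩ Finn ∩ Ulla ∩ Wiremu ∩ Jamal: 10:30-12:00, 13:30-14:30, 15:30-16:30.
So the common availability across everyone is 10:30-12:00, 13:30-14:30, 15:30-16:30.
The longest is 10:30-12:00 at 90 minutes.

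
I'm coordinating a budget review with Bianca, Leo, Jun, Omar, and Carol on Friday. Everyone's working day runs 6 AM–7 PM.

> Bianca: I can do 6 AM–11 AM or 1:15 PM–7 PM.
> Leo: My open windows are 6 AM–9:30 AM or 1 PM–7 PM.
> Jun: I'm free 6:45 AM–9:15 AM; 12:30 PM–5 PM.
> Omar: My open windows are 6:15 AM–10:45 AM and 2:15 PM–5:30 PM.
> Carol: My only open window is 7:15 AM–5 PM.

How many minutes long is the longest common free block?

165

Bianca ∩ Leo: 06:00-09:30, 13:15-19:00.
Bianca ∩ Leo ∩ Jun: 06:45-09:15, 13:15-17:00.
Bianca ∩ Leo ∩ Jun ∩ Omar: 06:45-09:15, 14:15-17:00.
Bianca ∩ Leo ∩ Jun ∩ Omar ∩ Carol: 07:15-09:15, 14:15-17:00.
Those are the intersection windows.
The longest is 14:15-17:00 at 165 minutes.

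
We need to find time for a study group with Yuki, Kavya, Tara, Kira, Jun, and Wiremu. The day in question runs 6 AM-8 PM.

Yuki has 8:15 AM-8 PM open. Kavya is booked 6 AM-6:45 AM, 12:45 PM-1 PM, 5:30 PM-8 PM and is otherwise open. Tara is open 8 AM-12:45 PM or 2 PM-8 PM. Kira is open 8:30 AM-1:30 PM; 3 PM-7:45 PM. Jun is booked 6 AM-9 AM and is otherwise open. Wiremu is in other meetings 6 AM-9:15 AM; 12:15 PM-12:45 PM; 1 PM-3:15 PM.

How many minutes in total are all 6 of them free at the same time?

315

Yuki free: 08:15-20:00.
Kavya free: 06:45-12:45, 13:00-17:30 (invert busy blocks within the working day).
Tara free: 08:00-12:45, 14:00-20:00.
Kira free: 08:30-13:30, 15:00-19:45.
Jun free: 09:00-20:00 (invert busy blocks within the working day).
Wiremu free: 09:15-12:15, 12:45-13:00, 15:15-20:00 (invert busy blocks within the working day).
Yuki ∩ Kavya: 08:15-12:45, 13:00-17:30.
Yuki ∩ Kavya ∩ Tara: 08:15-12:45, 14:00-17:30.
Yuki ∩ Kavya ∩ Tara ∩ Kira: 08:30-12:45, 15:00-17:30.
Yuki ∩ Kavya ∩ Tara ∩ Kira ∩ Jun: 09:00-12:45, 15:00-17:30.
Yuki ∩ Kavya ∩ Tara ∩ Kira ∩ Jun ∩ Wiremu: 09:15-12:15, 15:15-17:30.
Summing the common windows: 180 + 135 = 315 minutes.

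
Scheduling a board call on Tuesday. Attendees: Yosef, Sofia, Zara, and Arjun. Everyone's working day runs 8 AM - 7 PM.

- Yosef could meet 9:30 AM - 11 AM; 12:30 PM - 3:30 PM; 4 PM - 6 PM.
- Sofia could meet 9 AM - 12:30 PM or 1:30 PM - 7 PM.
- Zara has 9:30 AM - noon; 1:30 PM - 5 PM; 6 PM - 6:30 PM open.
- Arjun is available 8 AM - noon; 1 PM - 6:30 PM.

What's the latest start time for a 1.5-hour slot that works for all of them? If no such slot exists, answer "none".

14:00

Yosef ∩ Sofia: 09:30-11:00, 13:30-15:30, 16:00-18:00.
Yosef ∩ Sofia ∩ Zara: 09:30-11:00, 13:30-15:30, 16:00-17:00.
Yosef ∩ Sofia ∩ Zara ∩ Arjun: 09:30-11:00, 13:30-15:30, 16:00-17:00.
Those are the intersection windows.
The last common window of at least 90 minutes is 13:30-15:30; a 90-minute meeting can start as late as 14:00 and still end by 15:30.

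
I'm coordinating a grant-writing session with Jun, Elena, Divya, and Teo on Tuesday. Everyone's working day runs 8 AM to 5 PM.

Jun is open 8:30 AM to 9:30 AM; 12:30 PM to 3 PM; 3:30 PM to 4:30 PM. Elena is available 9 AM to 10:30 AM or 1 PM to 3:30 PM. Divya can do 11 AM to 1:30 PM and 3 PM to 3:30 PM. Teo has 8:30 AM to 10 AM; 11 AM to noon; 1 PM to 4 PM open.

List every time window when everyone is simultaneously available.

Jun ∩ Elena: 09:00-09:30, 13:00-15:00.
Jun ∩ Elena ∩ Divya: 13:00-13:30.
Jun ∩ Elena ∩ Divya ∩ Teo: 13:00-13:30.
So the common availability across everyone is 13:00-13:30.

13:00-13:30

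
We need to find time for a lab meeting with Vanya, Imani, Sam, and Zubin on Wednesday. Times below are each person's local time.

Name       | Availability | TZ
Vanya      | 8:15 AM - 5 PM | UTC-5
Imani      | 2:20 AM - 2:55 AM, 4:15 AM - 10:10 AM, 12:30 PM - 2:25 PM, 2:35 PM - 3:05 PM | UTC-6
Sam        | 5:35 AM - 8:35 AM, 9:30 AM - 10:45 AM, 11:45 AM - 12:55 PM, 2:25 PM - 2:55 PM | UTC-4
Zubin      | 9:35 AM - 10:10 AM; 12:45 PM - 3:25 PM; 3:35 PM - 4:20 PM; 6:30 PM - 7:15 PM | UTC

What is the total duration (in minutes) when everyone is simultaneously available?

Vanya in UTC: 13:15-22:00 (add 5h to convert from UTC-5).
Imani in UTC: 08:20-08:55, 10:15-16:10, 18:30-20:25, 20:35-21:05 (add 6h to convert from UTC-6).
Sam in UTC: 09:35-12:35, 13:30-14:45, 15:45-16:55, 18:25-18:55 (add 4h to convert from UTC-4).
Zubin in UTC: 09:35-10:10, 12:45-15:25, 15:35-16:20, 18:30-19:15.
Vanya ∩ Imani: 13:15-16:10, 18:30-20:25, 20:35-21:05.
Vanya ∩ Imani ∩ Sam: 13:30-14:45, 15:45-16:10, 18:30-18:55.
Vanya ∩ Imani ∩ Sam ∩ Zubin: 13:30-14:45, 15:45-16:10, 18:30-18:55.
So the common availability across everyone is 13:30-14:45, 15:45-16:10, 18:30-18:55.
Summing the common windows: 75 + 25 + 25 = 125 minutes.

125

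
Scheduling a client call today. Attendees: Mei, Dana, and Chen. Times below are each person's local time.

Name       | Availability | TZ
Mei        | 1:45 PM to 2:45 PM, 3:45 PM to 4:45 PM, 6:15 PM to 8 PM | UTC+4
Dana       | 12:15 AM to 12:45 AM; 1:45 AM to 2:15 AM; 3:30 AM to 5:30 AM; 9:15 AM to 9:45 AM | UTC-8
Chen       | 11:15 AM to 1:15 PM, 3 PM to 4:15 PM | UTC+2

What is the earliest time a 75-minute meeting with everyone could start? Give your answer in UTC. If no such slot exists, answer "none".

none

Mei in UTC: 09:45-10:45, 11:45-12:45, 14:15-16:00 (subtract 4h to convert from UTC+4).
Dana in UTC: 08:15-08:45, 09:45-10:15, 11:30-13:30, 17:15-17:45 (add 8h to convert from UTC-8).
Chen in UTC: 09:15-11:15, 13:00-14:15 (subtract 2h to convert from UTC+2).
Mei ∩ Dana: 09:45-10:15, 11:45-12:45.
Mei ∩ Dana ∩ Chen: 09:45-10:15.
No common window is at least 75 minutes long.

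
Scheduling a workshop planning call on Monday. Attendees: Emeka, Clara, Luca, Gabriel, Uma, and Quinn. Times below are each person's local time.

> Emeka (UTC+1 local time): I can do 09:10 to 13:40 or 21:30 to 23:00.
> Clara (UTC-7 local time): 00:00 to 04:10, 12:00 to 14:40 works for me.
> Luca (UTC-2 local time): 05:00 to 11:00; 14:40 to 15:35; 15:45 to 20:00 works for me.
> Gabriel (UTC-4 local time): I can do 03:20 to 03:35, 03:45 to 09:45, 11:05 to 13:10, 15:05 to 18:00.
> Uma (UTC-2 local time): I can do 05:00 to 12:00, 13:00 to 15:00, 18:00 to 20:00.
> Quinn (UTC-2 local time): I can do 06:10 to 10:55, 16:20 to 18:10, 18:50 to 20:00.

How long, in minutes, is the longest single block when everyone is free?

180

Emeka in UTC: 08:10-12:40, 20:30-22:00 (subtract 1h to convert from UTC+1).
Clara in UTC: 07:00-11:10, 19:00-21:40 (add 7h to convert from UTC-7).
Luca in UTC: 07:00-13:00, 16:40-17:35, 17:45-22:00 (add 2h to convert from UTC-2).
Gabriel in UTC: 07:20-07:35, 07:45-13:45, 15:05-17:10, 19:05-22:00 (add 4h to convert from UTC-4).
Uma in UTC: 07:00-14:00, 15:00-17:00, 20:00-22:00 (add 2h to convert from UTC-2).
Quinn in UTC: 08:10-12:55, 18:20-20:10, 20:50-22:00 (add 2h to convert from UTC-2).
Emeka ∩ Clara: 08:10-11:10, 20:30-21:40.
Emeka ∩ Clara ∩ Luca: 08:10-11:10, 20:30-21:40.
Emeka ∩ Clara ∩ Luca ∩ Gabriel: 08:10-11:10, 20:30-21:40.
Emeka ∩ Clara ∩ Luca ∩ Gabriel ∩ Uma: 08:10-11:10, 20:30-21:40.
Emeka ∩ Clara ∩ Luca ∩ Gabriel ∩ Uma ∩ Quinn: 08:10-11:10, 20:50-21:40.
The longest is 08:10-11:10 at 180 minutes.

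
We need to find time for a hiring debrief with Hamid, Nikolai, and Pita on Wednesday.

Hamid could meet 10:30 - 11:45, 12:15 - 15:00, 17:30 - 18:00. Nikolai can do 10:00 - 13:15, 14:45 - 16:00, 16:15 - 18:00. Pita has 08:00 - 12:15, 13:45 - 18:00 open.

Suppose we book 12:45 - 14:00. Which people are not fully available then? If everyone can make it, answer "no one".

Hamid: free for 12:45-14:00. Nikolai: not fully free for 12:45-14:00. Pita: not fully free for 12:45-14:00.

Nikolai, Pita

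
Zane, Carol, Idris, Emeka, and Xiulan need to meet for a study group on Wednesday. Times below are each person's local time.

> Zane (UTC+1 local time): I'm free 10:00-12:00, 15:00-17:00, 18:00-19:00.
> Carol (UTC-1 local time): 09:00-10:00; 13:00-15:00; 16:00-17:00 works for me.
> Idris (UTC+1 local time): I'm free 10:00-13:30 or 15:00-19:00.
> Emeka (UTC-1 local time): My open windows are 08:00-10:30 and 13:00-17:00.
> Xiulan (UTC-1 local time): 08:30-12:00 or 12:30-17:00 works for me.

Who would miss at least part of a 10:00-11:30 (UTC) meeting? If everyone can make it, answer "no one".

Zane in UTC: 09:00-11:00, 14:00-16:00, 17:00-18:00 (subtract 1h to convert from UTC+1).
Carol in UTC: 10:00-11:00, 14:00-16:00, 17:00-18:00 (add 1h to convert from UTC-1).
Idris in UTC: 09:00-12:30, 14:00-18:00 (subtract 1h to convert from UTC+1).
Emeka in UTC: 09:00-11:30, 14:00-18:00 (add 1h to convert from UTC-1).
Xiulan in UTC: 09:30-13:00, 13:30-18:00 (add 1h to convert from UTC-1).
Zane: not fully free for 10:00-11:30. Carol: not fully free for 10:00-11:30. Idris: free for 10:00-11:30. Emeka: free for 10:00-11:30. Xiulan: free for 10:00-11:30.

Carol, Zane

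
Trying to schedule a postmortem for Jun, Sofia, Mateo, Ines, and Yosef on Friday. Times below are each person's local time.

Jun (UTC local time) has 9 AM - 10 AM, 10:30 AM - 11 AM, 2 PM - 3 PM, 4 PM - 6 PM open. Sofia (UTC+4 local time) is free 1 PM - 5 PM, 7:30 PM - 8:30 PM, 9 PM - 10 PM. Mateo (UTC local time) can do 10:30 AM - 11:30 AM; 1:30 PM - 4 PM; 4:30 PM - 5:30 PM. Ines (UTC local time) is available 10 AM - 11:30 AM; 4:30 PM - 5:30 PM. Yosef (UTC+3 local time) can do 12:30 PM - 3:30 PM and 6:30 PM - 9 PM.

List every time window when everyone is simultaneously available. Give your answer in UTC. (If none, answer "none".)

10:30-11:00, 17:00-17:30

Jun in UTC: 09:00-10:00, 10:30-11:00, 14:00-15:00, 16:00-18:00.
Sofia in UTC: 09:00-13:00, 15:30-16:30, 17:00-18:00 (subtract 4h to convert from UTC+4).
Mateo in UTC: 10:30-11:30, 13:30-16:00, 16:30-17:30.
Ines in UTC: 10:00-11:30, 16:30-17:30.
Yosef in UTC: 09:30-12:30, 15:30-18:00 (subtract 3h to convert from UTC+3).
Jun ∩ Sofia: 09:00-10:00, 10:30-11:00, 16:00-16:30, 17:00-18:00.
Jun ∩ Sofia ∩ Mateo: 10:30-11:00, 17:00-17:30.
Jun ∩ Sofia ∩ Mateo ∩ Ines: 10:30-11:00, 17:00-17:30.
Jun ∩ Sofia ∩ Mateo ∩ Ines ∩ Yosef: 10:30-11:00, 17:00-17:30.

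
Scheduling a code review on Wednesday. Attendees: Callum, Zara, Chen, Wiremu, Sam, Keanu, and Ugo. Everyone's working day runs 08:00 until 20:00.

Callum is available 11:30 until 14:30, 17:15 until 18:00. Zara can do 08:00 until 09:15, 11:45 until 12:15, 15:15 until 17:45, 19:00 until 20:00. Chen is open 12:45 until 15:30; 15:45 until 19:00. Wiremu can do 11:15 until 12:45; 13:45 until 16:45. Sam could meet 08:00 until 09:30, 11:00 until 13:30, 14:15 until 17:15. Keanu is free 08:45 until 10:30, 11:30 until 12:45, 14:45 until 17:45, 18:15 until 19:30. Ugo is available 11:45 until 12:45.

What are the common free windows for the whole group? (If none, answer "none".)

none

Callum ∩ Zara: 11:45-12:15, 17:15-17:45.
Callum ∩ Zara ∩ Chen: 17:15-17:45.
Callum ∩ Zara ∩ Chen ∩ Wiremu: ∅.
Callum ∩ Zara ∩ Chen ∩ Wiremu ∩ Sam: ∅.
Callum ∩ Zara ∩ Chen ∩ Wiremu ∩ Sam ∩ Keanu: ∅.
Callum ∩ Zara ∩ Chen ∩ Wiremu ∩ Sam ∩ Keanu ∩ Ugo: ∅.
There is no time when everyone is free.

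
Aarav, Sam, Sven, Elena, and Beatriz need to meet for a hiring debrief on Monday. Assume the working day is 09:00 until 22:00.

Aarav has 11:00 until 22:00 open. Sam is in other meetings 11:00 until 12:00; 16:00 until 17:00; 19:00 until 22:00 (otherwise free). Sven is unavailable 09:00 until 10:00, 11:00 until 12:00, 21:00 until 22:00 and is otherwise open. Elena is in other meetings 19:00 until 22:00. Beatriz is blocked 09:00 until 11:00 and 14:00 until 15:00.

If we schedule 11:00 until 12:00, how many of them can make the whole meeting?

3

Aarav free: 11:00-22:00.
Sam free: 09:00-11:00, 12:00-16:00, 17:00-19:00 (invert busy blocks within the working day).
Sven free: 10:00-11:00, 12:00-21:00 (invert busy blocks within the working day).
Elena free: 09:00-19:00 (invert busy blocks within the working day).
Beatriz free: 11:00-14:00, 15:00-22:00 (invert busy blocks within the working day).
Aarav, Elena, and Beatriz can make the full 11:00-12:00 slot — that's 3.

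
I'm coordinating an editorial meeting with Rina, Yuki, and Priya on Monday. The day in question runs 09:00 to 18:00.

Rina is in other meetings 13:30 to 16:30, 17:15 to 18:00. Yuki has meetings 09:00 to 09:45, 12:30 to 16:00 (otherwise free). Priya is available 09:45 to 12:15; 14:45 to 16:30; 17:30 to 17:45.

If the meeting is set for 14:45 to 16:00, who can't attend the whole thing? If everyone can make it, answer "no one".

Rina, Yuki

Rina free: 09:00-13:30, 16:30-17:15 (invert busy blocks within the working day).
Yuki free: 09:45-12:30, 16:00-18:00 (invert busy blocks within the working day).
Priya free: 09:45-12:15, 14:45-16:30, 17:30-17:45.
Rina: not fully free for 14:45-16:00. Yuki: not fully free for 14:45-16:00. Priya: free for 14:45-16:00.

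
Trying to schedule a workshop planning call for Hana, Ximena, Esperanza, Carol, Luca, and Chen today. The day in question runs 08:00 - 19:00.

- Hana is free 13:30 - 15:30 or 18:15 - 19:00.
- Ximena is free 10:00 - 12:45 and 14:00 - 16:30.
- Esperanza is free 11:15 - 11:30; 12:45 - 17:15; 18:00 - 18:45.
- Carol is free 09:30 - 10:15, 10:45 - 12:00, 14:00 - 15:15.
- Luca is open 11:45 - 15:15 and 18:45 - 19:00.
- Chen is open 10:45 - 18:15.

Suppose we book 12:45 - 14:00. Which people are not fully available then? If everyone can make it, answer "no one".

Carol, Hana, Ximena

Hana: not fully free for 12:45-14:00. Ximena: not fully free for 12:45-14:00. Esperanza: free for 12:45-14:00. Carol: not fully free for 12:45-14:00. Luca: free for 12:45-14:00. Chen: free for 12:45-14:00.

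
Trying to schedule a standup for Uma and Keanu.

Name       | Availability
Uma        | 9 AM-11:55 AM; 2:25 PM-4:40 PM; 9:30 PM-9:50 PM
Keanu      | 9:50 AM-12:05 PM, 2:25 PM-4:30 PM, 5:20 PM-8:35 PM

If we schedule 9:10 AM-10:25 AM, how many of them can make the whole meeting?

Uma can make the full 09:10-10:25 slot — that's 1.

1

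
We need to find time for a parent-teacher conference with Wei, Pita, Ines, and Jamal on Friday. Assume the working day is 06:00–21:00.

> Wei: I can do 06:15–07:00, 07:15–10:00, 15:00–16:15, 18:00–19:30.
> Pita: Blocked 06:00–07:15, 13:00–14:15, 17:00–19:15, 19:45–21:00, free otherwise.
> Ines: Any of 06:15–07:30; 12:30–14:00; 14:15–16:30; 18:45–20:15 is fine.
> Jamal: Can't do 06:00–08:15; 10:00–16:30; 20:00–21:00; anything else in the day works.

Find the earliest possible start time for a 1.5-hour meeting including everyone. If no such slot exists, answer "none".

none

Wei free: 06:15-07:00, 07:15-10:00, 15:00-16:15, 18:00-19:30.
Pita free: 07:15-13:00, 14:15-17:00, 19:15-19:45 (invert busy blocks within the working day).
Ines free: 06:15-07:30, 12:30-14:00, 14:15-16:30, 18:45-20:15.
Jamal free: 08:15-10:00, 16:30-20:00 (invert busy blocks within the working day).
Wei ∩ Pita: 07:15-10:00, 15:00-16:15, 19:15-19:30.
Wei ∩ Pita ∩ Ines: 07:15-07:30, 15:00-16:15, 19:15-19:30.
Wei ∩ Pita ∩ Ines ∩ Jamal: 19:15-19:30.
Those are the intersection windows.
No common window is at least 90 minutes long.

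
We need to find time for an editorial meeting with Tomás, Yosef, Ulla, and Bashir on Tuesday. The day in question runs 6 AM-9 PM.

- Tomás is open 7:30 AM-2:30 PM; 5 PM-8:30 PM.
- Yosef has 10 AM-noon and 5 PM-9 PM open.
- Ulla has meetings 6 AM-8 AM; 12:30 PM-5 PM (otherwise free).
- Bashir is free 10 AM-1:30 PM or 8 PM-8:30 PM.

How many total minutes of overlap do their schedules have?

150

Tomás free: 07:30-14:30, 17:00-20:30.
Yosef free: 10:00-12:00, 17:00-21:00.
Ulla free: 08:00-12:30, 17:00-21:00 (invert busy blocks within the working day).
Bashir free: 10:00-13:30, 20:00-20:30.
Tomás ∩ Yosef: 10:00-12:00, 17:00-20:30.
Tomás ∩ Yosef ∩ Ulla: 10:00-12:00, 17:00-20:30.
Tomás ∩ Yosef ∩ Ulla ∩ Bashir: 10:00-12:00, 20:00-20:30.
Summing the common windows: 120 + 30 = 150 minutes.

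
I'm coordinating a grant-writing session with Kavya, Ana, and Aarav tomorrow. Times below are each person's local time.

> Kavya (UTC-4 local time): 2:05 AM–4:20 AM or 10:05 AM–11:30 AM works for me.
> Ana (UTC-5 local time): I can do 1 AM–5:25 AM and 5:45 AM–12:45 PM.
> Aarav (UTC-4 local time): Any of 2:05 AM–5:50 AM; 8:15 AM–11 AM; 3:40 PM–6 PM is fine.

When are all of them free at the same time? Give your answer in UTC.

06:05-08:20, 14:05-15:00

Kavya in UTC: 06:05-08:20, 14:05-15:30 (add 4h to convert from UTC-4).
Ana in UTC: 06:00-10:25, 10:45-17:45 (add 5h to convert from UTC-5).
Aarav in UTC: 06:05-09:50, 12:15-15:00, 19:40-22:00 (add 4h to convert from UTC-4).
Kavya ∩ Ana: 06:05-08:20, 14:05-15:30.
Kavya ∩ Ana ∩ Aarav: 06:05-08:20, 14:05-15:00.
So the common availability across everyone is 06:05-08:20, 14:05-15:00.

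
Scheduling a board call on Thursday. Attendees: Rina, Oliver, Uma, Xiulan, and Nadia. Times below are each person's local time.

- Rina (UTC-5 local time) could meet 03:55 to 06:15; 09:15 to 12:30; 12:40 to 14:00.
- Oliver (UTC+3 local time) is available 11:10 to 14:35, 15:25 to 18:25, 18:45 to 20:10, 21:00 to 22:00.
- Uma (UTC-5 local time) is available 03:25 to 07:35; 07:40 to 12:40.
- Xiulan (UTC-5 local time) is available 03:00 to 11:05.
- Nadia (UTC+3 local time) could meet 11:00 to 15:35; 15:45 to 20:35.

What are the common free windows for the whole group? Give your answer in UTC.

08:55-11:15, 14:15-15:25, 15:45-16:05

Rina in UTC: 08:55-11:15, 14:15-17:30, 17:40-19:00 (add 5h to convert from UTC-5).
Oliver in UTC: 08:10-11:35, 12:25-15:25, 15:45-17:10, 18:00-19:00 (subtract 3h to convert from UTC+3).
Uma in UTC: 08:25-12:35, 12:40-17:40 (add 5h to convert from UTC-5).
Xiulan in UTC: 08:00-16:05 (add 5h to convert from UTC-5).
Nadia in UTC: 08:00-12:35, 12:45-17:35 (subtract 3h to convert from UTC+3).
Rina ∩ Oliver: 08:55-11:15, 14:15-15:25, 15:45-17:10, 18:00-19:00.
Rina ∩ Oliver ∩ Uma: 08:55-11:15, 14:15-15:25, 15:45-17:10.
Rina ∩ Oliver ∩ Uma ∩ Xiulan: 08:55-11:15, 14:15-15:25, 15:45-16:05.
Rina ∩ Oliver ∩ Uma ∩ Xiulan ∩ Nadia: 08:55-11:15, 14:15-15:25, 15:45-16:05.
Those are the intersection windows.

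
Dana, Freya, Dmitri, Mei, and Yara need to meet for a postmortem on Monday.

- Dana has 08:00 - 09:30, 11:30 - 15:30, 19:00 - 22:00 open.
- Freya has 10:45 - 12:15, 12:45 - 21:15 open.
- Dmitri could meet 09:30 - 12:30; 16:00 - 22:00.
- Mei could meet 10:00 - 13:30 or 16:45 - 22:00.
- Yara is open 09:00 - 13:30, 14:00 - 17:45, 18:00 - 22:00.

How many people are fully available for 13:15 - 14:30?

2

Dana and Freya can make the full 13:15-14:30 slot — that's 2.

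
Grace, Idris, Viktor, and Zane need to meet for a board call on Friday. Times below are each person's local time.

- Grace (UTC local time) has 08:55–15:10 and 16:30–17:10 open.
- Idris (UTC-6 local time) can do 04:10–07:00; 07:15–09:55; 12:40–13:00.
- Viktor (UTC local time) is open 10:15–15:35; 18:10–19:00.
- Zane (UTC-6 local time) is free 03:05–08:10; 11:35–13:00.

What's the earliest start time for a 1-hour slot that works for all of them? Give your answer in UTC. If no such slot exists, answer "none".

10:15

Grace in UTC: 08:55-15:10, 16:30-17:10.
Idris in UTC: 10:10-13:00, 13:15-15:55, 18:40-19:00 (add 6h to convert from UTC-6).
Viktor in UTC: 10:15-15:35, 18:10-19:00.
Zane in UTC: 09:05-14:10, 17:35-19:00 (add 6h to convert from UTC-6).
Grace ∩ Idris: 10:10-13:00, 13:15-15:10.
Grace ∩ Idris ∩ Viktor: 10:15-13:00, 13:15-15:10.
Grace ∩ Idris ∩ Viktor ∩ Zane: 10:15-13:00, 13:15-14:10.
The first common window of at least 60 minutes is 10:15-13:00, so the earliest start is 10:15.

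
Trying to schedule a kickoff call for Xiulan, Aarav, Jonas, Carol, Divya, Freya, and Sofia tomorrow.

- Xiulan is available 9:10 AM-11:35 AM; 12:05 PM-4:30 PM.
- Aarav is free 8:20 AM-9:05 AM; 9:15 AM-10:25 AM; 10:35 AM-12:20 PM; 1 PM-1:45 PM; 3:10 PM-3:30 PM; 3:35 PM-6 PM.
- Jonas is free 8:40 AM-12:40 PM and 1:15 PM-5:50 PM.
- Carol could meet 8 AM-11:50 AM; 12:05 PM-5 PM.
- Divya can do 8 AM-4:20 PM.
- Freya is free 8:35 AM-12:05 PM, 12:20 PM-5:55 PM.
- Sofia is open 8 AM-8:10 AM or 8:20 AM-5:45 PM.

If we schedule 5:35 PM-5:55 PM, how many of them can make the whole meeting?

2

Aarav and Freya can make the full 17:35-17:55 slot — that's 2.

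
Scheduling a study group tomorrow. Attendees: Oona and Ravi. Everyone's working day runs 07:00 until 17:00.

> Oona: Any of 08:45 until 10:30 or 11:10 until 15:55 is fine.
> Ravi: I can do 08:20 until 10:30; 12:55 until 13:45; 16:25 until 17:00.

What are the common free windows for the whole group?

Oona ∩ Ravi: 08:45-10:30, 12:55-13:45.
Those are the intersection windows.

08:45-10:30, 12:55-13:45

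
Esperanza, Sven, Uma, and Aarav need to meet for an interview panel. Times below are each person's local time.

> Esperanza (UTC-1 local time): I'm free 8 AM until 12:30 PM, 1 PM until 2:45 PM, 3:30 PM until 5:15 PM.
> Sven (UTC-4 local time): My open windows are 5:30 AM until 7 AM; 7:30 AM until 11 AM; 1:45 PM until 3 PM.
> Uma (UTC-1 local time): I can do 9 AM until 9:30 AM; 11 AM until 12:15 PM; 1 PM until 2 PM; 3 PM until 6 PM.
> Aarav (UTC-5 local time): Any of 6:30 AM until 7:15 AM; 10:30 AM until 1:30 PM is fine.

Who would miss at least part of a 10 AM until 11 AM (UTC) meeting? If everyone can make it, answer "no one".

Esperanza in UTC: 09:00-13:30, 14:00-15:45, 16:30-18:15 (add 1h to convert from UTC-1).
Sven in UTC: 09:30-11:00, 11:30-15:00, 17:45-19:00 (add 4h to convert from UTC-4).
Uma in UTC: 10:00-10:30, 12:00-13:15, 14:00-15:00, 16:00-19:00 (add 1h to convert from UTC-1).
Aarav in UTC: 11:30-12:15, 15:30-18:30 (add 5h to convert from UTC-5).
Esperanza: free for 10:00-11:00. Sven: free for 10:00-11:00. Uma: not fully free for 10:00-11:00. Aarav: not fully free for 10:00-11:00.

Aarav, Uma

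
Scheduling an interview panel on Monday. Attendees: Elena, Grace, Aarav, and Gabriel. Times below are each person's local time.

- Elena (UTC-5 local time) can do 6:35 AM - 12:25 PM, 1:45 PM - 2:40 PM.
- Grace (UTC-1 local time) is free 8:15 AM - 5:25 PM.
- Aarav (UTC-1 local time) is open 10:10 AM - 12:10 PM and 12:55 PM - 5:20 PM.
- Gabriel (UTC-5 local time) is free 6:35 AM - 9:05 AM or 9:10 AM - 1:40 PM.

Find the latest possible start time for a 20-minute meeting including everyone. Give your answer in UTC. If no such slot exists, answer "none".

Elena in UTC: 11:35-17:25, 18:45-19:40 (add 5h to convert from UTC-5).
Grace in UTC: 09:15-18:25 (add 1h to convert from UTC-1).
Aarav in UTC: 11:10-13:10, 13:55-18:20 (add 1h to convert from UTC-1).
Gabriel in UTC: 11:35-14:05, 14:10-18:40 (add 5h to convert from UTC-5).
Elena ∩ Grace: 11:35-17:25.
Elena ∩ Grace ∩ Aarav: 11:35-13:10, 13:55-17:25.
Elena ∩ Grace ∩ Aarav ∩ Gabriel: 11:35-13:10, 13:55-14:05, 14:10-17:25.
The last common window of at least 20 minutes is 14:10-17:25; a 20-minute meeting can start as late as 17:05 and still end by 17:25.

17:05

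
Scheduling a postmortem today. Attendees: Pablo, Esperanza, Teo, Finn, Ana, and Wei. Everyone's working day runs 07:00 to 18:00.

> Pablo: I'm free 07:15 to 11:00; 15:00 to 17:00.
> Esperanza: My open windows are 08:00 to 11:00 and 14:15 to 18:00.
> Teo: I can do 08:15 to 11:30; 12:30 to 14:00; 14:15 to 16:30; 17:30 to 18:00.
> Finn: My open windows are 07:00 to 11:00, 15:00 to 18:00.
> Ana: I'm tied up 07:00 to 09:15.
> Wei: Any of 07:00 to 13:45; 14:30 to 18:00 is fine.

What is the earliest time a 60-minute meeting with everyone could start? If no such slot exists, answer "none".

Pablo free: 07:15-11:00, 15:00-17:00.
Esperanza free: 08:00-11:00, 14:15-18:00.
Teo free: 08:15-11:30, 12:30-14:00, 14:15-16:30, 17:30-18:00.
Finn free: 07:00-11:00, 15:00-18:00.
Ana free: 09:15-18:00 (invert busy blocks within the working day).
Wei free: 07:00-13:45, 14:30-18:00.
Pablo ∩ Esperanza: 08:00-11:00, 15:00-17:00.
Pablo ∩ Esperanza ∩ Teo: 08:15-11:00, 15:00-16:30.
Pablo ∩ Esperanza ∩ Teo ∩ Finn: 08:15-11:00, 15:00-16:30.
Pablo ∩ Esperanza ∩ Teo ∩ Finn ∩ Ana: 09:15-11:00, 15:00-16:30.
Pablo ∩ Esperanza ∩ Teo ∩ Finn ∩ Ana ∩ Wei: 09:15-11:00, 15:00-16:30.
The first common window of at least 60 minutes is 09:15-11:00, so the earliest start is 09:15.

09:15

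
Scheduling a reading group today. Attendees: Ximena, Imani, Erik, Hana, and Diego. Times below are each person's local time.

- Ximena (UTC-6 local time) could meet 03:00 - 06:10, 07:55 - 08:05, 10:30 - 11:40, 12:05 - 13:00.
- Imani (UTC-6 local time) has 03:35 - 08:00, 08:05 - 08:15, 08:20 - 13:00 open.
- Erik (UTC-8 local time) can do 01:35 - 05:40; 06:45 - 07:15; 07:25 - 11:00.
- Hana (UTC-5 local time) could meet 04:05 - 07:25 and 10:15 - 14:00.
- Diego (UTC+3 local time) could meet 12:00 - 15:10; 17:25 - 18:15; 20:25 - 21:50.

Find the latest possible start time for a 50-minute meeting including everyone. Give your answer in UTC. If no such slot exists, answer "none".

11:20

Ximena in UTC: 09:00-12:10, 13:55-14:05, 16:30-17:40, 18:05-19:00 (add 6h to convert from UTC-6).
Imani in UTC: 09:35-14:00, 14:05-14:15, 14:20-19:00 (add 6h to convert from UTC-6).
Erik in UTC: 09:35-13:40, 14:45-15:15, 15:25-19:00 (add 8h to convert from UTC-8).
Hana in UTC: 09:05-12:25, 15:15-19:00 (add 5h to convert from UTC-5).
Diego in UTC: 09:00-12:10, 14:25-15:15, 17:25-18:50 (subtract 3h to convert from UTC+3).
Ximena ∩ Imani: 09:35-12:10, 13:55-14:00, 16:30-17:40, 18:05-19:00.
Ximena ∩ Imani ∩ Erik: 09:35-12:10, 16:30-17:40, 18:05-19:00.
Ximena ∩ Imani ∩ Erik ∩ Hana: 09:35-12:10, 16:30-17:40, 18:05-19:00.
Ximena ∩ Imani ∩ Erik ∩ Hana ∩ Diego: 09:35-12:10, 17:25-17:40, 18:05-18:50.
So the common availability across everyone is 09:35-12:10, 17:25-17:40, 18:05-18:50.
The last common window of at least 50 minutes is 09:35-12:10; a 50-minute meeting can start as late as 11:20 and still end by 12:10.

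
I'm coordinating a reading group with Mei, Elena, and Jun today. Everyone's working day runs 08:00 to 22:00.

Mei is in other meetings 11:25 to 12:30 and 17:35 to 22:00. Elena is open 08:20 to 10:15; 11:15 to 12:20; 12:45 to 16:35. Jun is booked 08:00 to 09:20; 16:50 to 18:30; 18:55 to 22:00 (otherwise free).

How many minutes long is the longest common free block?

230

Mei free: 08:00-11:25, 12:30-17:35 (invert busy blocks within the working day).
Elena free: 08:20-10:15, 11:15-12:20, 12:45-16:35.
Jun free: 09:20-16:50, 18:30-18:55 (invert busy blocks within the working day).
Mei ∩ Elena: 08:20-10:15, 11:15-11:25, 12:45-16:35.
Mei ∩ Elena ∩ Jun: 09:20-10:15, 11:15-11:25, 12:45-16:35.
The longest is 12:45-16:35 at 230 minutes.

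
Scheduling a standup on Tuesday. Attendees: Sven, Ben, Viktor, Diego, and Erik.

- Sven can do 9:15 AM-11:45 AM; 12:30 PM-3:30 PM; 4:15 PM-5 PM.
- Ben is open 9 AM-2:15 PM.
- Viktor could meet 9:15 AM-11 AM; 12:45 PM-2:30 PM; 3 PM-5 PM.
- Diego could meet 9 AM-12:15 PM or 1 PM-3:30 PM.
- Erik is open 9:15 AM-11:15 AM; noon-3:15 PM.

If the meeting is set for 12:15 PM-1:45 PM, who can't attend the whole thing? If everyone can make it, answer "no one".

Sven: not fully free for 12:15-13:45. Ben: free for 12:15-13:45. Viktor: not fully free for 12:15-13:45. Diego: not fully free for 12:15-13:45. Erik: free for 12:15-13:45.

Diego, Sven, Viktor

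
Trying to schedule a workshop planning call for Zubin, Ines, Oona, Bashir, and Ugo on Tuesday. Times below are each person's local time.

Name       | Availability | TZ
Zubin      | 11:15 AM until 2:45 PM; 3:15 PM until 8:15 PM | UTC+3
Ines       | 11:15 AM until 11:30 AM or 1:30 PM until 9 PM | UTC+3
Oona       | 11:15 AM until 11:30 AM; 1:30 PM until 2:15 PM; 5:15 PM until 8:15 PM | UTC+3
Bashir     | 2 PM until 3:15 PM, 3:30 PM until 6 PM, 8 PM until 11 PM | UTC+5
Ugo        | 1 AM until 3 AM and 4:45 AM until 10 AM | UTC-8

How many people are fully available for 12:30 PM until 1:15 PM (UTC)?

Zubin in UTC: 08:15-11:45, 12:15-17:15 (subtract 3h to convert from UTC+3).
Ines in UTC: 08:15-08:30, 10:30-18:00 (subtract 3h to convert from UTC+3).
Oona in UTC: 08:15-08:30, 10:30-11:15, 14:15-17:15 (subtract 3h to convert from UTC+3).
Bashir in UTC: 09:00-10:15, 10:30-13:00, 15:00-18:00 (subtract 5h to convert from UTC+5).
Ugo in UTC: 09:00-11:00, 12:45-18:00 (add 8h to convert from UTC-8).
Zubin and Ines can make the full 12:30-13:15 slot — that's 2.

2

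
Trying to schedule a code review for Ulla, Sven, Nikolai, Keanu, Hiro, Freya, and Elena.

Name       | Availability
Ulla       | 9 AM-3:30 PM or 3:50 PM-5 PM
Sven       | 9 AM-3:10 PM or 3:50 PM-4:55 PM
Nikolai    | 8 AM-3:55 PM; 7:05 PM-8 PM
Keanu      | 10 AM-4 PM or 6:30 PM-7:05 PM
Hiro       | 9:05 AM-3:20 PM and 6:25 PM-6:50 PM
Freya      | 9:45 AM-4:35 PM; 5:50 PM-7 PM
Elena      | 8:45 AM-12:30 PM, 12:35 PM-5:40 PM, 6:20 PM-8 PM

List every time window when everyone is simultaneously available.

10:00-12:30, 12:35-15:10

Ulla ∩ Sven: 09:00-15:10, 15:50-16:55.
Ulla ∩ Sven ∩ Nikolai: 09:00-15:10, 15:50-15:55.
Ulla ∩ Sven ∩ Nikolai ∩ Keanu: 10:00-15:10, 15:50-15:55.
Ulla ∩ Sven ∩ Nikolai ∩ Keanu ∩ Hiro: 10:00-15:10.
Ulla ∩ Sven ∩ Nikolai ∩ Keanu ∩ Hiro ∩ Freya: 10:00-15:10.
Ulla ∩ Sven ∩ Nikolai ∩ Keanu ∩ Hiro ∩ Freya ∩ Elena: 10:00-12:30, 12:35-15:10.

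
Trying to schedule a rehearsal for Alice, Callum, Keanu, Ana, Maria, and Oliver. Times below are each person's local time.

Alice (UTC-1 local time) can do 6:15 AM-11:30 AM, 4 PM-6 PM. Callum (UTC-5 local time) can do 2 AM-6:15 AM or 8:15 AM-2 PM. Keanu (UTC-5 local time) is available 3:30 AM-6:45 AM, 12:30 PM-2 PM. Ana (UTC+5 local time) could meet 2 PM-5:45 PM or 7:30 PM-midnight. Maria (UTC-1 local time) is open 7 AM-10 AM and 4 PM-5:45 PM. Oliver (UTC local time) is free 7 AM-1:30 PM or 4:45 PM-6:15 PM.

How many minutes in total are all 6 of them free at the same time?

165

Alice in UTC: 07:15-12:30, 17:00-19:00 (add 1h to convert from UTC-1).
Callum in UTC: 07:00-11:15, 13:15-19:00 (add 5h to convert from UTC-5).
Keanu in UTC: 08:30-11:45, 17:30-19:00 (add 5h to convert from UTC-5).
Ana in UTC: 09:00-12:45, 14:30-19:00 (subtract 5h to convert from UTC+5).
Maria in UTC: 08:00-11:00, 17:00-18:45 (add 1h to convert from UTC-1).
Oliver in UTC: 07:00-13:30, 16:45-18:15.
Alice ∩ Callum: 07:15-11:15, 17:00-19:00.
Alice ∩ Callum ∩ Keanu: 08:30-11:15, 17:30-19:00.
Alice ∩ Callum ∩ Keanu ∩ Ana: 09:00-11:15, 17:30-19:00.
Alice ∩ Callum ∩ Keanu ∩ Ana ∩ Maria: 09:00-11:00, 17:30-18:45.
Alice ∩ Callum ∩ Keanu ∩ Ana ∩ Maria ∩ Oliver: 09:00-11:00, 17:30-18:15.
Those are the intersection windows.
Summing the common windows: 120 + 45 = 165 minutes.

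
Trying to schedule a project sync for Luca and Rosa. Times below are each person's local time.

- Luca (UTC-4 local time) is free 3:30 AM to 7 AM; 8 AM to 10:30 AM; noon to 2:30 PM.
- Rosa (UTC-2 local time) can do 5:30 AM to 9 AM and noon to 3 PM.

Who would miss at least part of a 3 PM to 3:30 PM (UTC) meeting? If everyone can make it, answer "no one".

Luca

Luca in UTC: 07:30-11:00, 12:00-14:30, 16:00-18:30 (add 4h to convert from UTC-4).
Rosa in UTC: 07:30-11:00, 14:00-17:00 (add 2h to convert from UTC-2).
Luca: not fully free for 15:00-15:30. Rosa: free for 15:00-15:30.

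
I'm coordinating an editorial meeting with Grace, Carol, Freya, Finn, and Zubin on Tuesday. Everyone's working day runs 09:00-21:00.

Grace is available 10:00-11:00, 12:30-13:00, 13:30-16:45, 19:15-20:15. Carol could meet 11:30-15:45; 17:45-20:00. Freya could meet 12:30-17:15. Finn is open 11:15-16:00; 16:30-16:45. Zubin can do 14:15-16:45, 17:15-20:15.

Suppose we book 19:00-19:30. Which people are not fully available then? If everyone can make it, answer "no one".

Finn, Freya, Grace

Grace: not fully free for 19:00-19:30. Carol: free for 19:00-19:30. Freya: not fully free for 19:00-19:30. Finn: not fully free for 19:00-19:30. Zubin: free for 19:00-19:30.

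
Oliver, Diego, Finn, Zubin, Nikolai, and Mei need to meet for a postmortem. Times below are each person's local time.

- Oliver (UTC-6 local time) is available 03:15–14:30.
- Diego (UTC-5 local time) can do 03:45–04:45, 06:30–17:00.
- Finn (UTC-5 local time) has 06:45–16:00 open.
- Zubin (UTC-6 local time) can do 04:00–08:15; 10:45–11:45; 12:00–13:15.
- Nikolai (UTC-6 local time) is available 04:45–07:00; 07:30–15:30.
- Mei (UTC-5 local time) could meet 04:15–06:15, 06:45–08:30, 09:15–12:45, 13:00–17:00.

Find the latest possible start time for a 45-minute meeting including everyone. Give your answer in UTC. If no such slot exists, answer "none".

18:30

Oliver in UTC: 09:15-20:30 (add 6h to convert from UTC-6).
Diego in UTC: 08:45-09:45, 11:30-22:00 (add 5h to convert from UTC-5).
Finn in UTC: 11:45-21:00 (add 5h to convert from UTC-5).
Zubin in UTC: 10:00-14:15, 16:45-17:45, 18:00-19:15 (add 6h to convert from UTC-6).
Nikolai in UTC: 10:45-13:00, 13:30-21:30 (add 6h to convert from UTC-6).
Mei in UTC: 09:15-11:15, 11:45-13:30, 14:15-17:45, 18:00-22:00 (add 5h to convert from UTC-5).
Oliver ∩ Diego: 09:15-09:45, 11:30-20:30.
Oliver ∩ Diego ∩ Finn: 11:45-20:30.
Oliver ∩ Diego ∩ Finn ∩ Zubin: 11:45-14:15, 16:45-17:45, 18:00-19:15.
Oliver ∩ Diego ∩ Finn ∩ Zubin ∩ Nikolai: 11:45-13:00, 13:30-14:15, 16:45-17:45, 18:00-19:15.
Oliver ∩ Diego ∩ Finn ∩ Zubin ∩ Nikolai ∩ Mei: 11:45-13:00, 16:45-17:45, 18:00-19:15.
The last common window of at least 45 minutes is 18:00-19:15; a 45-minute meeting can start as late as 18:30 and still end by 19:15.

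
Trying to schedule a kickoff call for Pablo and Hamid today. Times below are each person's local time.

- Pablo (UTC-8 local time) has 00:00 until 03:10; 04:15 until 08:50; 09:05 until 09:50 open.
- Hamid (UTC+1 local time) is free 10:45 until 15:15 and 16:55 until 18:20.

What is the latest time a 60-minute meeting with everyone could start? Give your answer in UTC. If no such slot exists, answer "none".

13:15

Pablo in UTC: 08:00-11:10, 12:15-16:50, 17:05-17:50 (add 8h to convert from UTC-8).
Hamid in UTC: 09:45-14:15, 15:55-17:20 (subtract 1h to convert from UTC+1).
Pablo ∩ Hamid: 09:45-11:10, 12:15-14:15, 15:55-16:50, 17:05-17:20.
Those are the intersection windows.
The last common window of at least 60 minutes is 12:15-14:15; a 60-minute meeting can start as late as 13:15 and still end by 14:15.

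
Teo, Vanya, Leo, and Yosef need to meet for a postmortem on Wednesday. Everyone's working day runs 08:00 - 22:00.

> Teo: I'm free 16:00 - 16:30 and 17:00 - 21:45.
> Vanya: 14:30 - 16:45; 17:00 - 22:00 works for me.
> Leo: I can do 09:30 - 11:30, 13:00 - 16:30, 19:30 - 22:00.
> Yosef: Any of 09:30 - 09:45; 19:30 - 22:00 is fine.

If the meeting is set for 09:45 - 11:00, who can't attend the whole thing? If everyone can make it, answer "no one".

Teo, Vanya, Yosef

Teo: not fully free for 09:45-11:00. Vanya: not fully free for 09:45-11:00. Leo: free for 09:45-11:00. Yosef: not fully free for 09:45-11:00.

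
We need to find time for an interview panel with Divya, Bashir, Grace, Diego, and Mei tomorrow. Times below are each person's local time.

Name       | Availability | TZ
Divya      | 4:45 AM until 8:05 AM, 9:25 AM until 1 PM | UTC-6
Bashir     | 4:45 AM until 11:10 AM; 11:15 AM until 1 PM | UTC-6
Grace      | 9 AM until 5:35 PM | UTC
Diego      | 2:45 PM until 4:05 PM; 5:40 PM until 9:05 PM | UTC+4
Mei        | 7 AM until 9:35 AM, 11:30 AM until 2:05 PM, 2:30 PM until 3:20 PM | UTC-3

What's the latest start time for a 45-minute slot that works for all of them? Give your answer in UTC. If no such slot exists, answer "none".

Divya in UTC: 10:45-14:05, 15:25-19:00 (add 6h to convert from UTC-6).
Bashir in UTC: 10:45-17:10, 17:15-19:00 (add 6h to convert from UTC-6).
Grace in UTC: 09:00-17:35.
Diego in UTC: 10:45-12:05, 13:40-17:05 (subtract 4h to convert from UTC+4).
Mei in UTC: 10:00-12:35, 14:30-17:05, 17:30-18:20 (add 3h to convert from UTC-3).
Divya ∩ Bashir: 10:45-14:05, 15:25-17:10, 17:15-19:00.
Divya ∩ Bashir ∩ Grace: 10:45-14:05, 15:25-17:10, 17:15-17:35.
Divya ∩ Bashir ∩ Grace ∩ Diego: 10:45-12:05, 13:40-14:05, 15:25-17:05.
Divya ∩ Bashir ∩ Grace ∩ Diego ∩ Mei: 10:45-12:05, 15:25-17:05.
So the common availability across everyone is 10:45-12:05, 15:25-17:05.
The last common window of at least 45 minutes is 15:25-17:05; a 45-minute meeting can start as late as 16:20 and still end by 17:05.

16:20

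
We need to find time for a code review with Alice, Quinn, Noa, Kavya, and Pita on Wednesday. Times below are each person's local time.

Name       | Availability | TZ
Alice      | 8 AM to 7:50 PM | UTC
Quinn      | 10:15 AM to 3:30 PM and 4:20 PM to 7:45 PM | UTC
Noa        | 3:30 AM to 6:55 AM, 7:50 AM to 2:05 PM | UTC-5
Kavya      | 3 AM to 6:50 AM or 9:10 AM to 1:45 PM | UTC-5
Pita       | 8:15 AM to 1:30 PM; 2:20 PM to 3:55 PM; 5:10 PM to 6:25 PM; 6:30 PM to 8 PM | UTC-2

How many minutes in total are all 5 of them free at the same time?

Alice in UTC: 08:00-19:50.
Quinn in UTC: 10:15-15:30, 16:20-19:45.
Noa in UTC: 08:30-11:55, 12:50-19:05 (add 5h to convert from UTC-5).
Kavya in UTC: 08:00-11:50, 14:10-18:45 (add 5h to convert from UTC-5).
Pita in UTC: 10:15-15:30, 16:20-17:55, 19:10-20:25, 20:30-22:00 (add 2h to convert from UTC-2).
Alice ∩ Quinn: 10:15-15:30, 16:20-19:45.
Alice ∩ Quinn ∩ Noa: 10:15-11:55, 12:50-15:30, 16:20-19:05.
Alice ∩ Quinn ∩ Noa ∩ Kavya: 10:15-11:50, 14:10-15:30, 16:20-18:45.
Alice ∩ Quinn ∩ Noa ∩ Kavya ∩ Pita: 10:15-11:50, 14:10-15:30, 16:20-17:55.
Summing the common windows: 95 + 80 + 95 = 270 minutes.

270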